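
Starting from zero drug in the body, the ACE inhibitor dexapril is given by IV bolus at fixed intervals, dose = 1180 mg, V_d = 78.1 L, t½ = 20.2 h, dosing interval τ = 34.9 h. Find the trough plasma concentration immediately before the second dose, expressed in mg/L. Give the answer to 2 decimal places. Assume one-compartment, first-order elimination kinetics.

C₀ per dose = Dose / Vd = 1180 / 78.1 = 15.11 mg/L
k = ln2 / t½ = 0.693147 / 20.2 = 0.03431 h⁻¹
Fraction remaining after one interval: r = e^(−kτ) = e^(−0.03431 × 34.9) = 0.3020
Before dose 2, 1 dose has been given (aged 1τ).
C_trough = C₀ × r = 15.11 × 0.3020 = 4.563 mg/L

4.56 mg/L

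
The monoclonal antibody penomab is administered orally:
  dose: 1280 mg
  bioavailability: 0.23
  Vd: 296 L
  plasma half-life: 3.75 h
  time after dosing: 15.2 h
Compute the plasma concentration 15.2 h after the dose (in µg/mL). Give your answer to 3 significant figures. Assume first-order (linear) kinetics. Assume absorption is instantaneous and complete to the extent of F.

Amount reaching circulation = F × Dose = 0.23 × 1280 = 294.4 mg
C₀ = F·Dose / Vd = 294.4 / 296 = 0.9946 mg/L
k = ln2 / t½ = 0.693147 / 3.75 = 0.1848 h⁻¹
C = C₀ · e^(−k·t) = 0.9946 × e^(−0.1848 × 15.2)
  = 0.9946 × 0.06027 = 0.05994 mg/L
(0.05994 mg/L = 0.05994 µg/mL)

0.0599 µg/mL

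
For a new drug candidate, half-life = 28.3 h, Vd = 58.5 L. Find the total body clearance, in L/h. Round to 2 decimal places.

1.43 L/h

k = ln2 / t½ = 0.693147 / 28.3 = 0.02449 h⁻¹
CL = k × Vd = 0.02449 × 58.5 = 1.433 L/h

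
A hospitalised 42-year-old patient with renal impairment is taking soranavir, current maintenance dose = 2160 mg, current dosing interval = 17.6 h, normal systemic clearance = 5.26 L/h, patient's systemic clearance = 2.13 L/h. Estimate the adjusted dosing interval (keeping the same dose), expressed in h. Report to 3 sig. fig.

To keep the same average steady-state level, dosing rate must scale with clearance.
CL ratio = 2.13 / 5.26 = 0.4049
New interval (same dose) = 17.6 / 0.4049 = 43.47 h

43.5 h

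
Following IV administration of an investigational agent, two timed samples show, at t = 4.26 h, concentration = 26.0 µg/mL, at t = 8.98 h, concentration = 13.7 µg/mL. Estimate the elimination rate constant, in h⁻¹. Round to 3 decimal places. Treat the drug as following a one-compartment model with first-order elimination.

0.136 h⁻¹

k = ln(C₁/C₂) / (t₂ − t₁) = ln(26.0/13.7) / (8.98 − 4.26)
  = 0.6407 / 4.720 = 0.1357 h⁻¹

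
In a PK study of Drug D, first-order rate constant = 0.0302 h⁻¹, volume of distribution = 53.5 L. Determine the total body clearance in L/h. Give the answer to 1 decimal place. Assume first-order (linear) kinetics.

1.6 L/h

CL = k × Vd = 0.0302 × 53.5 = 1.616 L/h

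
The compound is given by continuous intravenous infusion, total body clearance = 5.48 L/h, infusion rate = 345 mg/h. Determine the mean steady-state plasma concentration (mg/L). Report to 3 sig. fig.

63.0 mg/L

At steady state Css = R₀ / CL = 345 / 5.480 = 62.96 mg/L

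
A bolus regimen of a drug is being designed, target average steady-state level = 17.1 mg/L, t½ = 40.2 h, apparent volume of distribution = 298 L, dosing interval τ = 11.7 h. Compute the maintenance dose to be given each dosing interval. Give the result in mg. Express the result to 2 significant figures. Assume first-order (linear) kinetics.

1000 mg

k = ln2 / t½ = 0.693147 / 40.2 = 0.01724 h⁻¹
CL = k × Vd = 0.01724 × 298 = 5.138 L/h
At steady state, Dose/τ = Css × CL.
Dose = Css × CL × τ = 17.1 × 5.138 × 11.7 = 1028 mg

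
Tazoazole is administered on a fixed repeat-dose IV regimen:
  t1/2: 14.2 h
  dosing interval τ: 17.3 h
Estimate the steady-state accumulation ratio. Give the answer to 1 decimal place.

1.8

k = ln2 / t½ = 0.693147 / 14.2 = 0.04881 h⁻¹
e^(−kτ) = e^(−0.04881 × 17.3) = 0.4298
Accumulation ratio R = 1 / (1 − e^(−kτ)) = 1 / (1 − 0.4298) = 1.754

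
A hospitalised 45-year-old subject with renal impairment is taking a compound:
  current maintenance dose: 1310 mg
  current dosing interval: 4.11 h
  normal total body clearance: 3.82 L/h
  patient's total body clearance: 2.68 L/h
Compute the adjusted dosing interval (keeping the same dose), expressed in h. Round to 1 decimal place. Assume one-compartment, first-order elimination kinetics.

To keep the same average steady-state level, dosing rate must scale with clearance.
CL ratio = 2.68 / 3.82 = 0.7016
New interval (same dose) = 4.11 / 0.7016 = 5.858 h

5.9 h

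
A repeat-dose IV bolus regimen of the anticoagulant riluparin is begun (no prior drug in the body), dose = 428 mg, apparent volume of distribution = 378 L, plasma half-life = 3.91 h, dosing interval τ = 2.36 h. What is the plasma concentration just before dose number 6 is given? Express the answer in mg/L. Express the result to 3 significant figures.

C₀ per dose = Dose / Vd = 428 / 378 = 1.132 mg/L
k = ln2 / t½ = 0.693147 / 3.91 = 0.1773 h⁻¹
Fraction remaining after one interval: r = e^(−kτ) = e^(−0.1773 × 2.36) = 0.6581
Before dose 6, 5 doses have been given (aged 1τ, 2τ, 3τ, 4τ, 5τ).
C_trough = C₀ × (r + r² + … + r^5) = C₀ × r(1−r^5)/(1−r)
        = 1.132 × 0.6581 × (1 − 0.1234) / (1 − 0.6581) = 1.910 mg/L

1.91 mg/L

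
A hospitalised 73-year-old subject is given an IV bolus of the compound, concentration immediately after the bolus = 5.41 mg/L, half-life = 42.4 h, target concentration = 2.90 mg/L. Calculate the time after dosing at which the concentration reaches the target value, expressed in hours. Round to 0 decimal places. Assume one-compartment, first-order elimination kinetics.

k = ln2 / t½ = 0.693147 / 42.4 = 0.01635 h⁻¹
t = ln(C₀ / C) / k = ln(5.410 / 2.90) / 0.01635
  = ln(1.866) / 0.01635 = 0.6238 / 0.01635 = 38.15 h

38 h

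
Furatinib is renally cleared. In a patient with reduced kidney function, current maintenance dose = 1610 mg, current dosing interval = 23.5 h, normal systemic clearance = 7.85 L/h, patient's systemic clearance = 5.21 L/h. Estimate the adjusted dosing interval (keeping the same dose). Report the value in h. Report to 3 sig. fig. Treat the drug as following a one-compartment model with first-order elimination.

To keep the same average steady-state level, dosing rate must scale with clearance.
CL ratio = 5.21 / 7.85 = 0.6637
New interval (same dose) = 23.5 / 0.6637 = 35.41 h

35.4 h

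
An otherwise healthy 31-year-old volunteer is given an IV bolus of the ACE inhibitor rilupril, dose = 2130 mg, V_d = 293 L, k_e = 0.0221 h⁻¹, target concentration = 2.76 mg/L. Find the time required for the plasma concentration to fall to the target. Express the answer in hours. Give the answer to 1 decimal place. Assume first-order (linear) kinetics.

43.8 h

C₀ = Dose / Vd = 2130 / 293 = 7.270 mg/L
t = ln(C₀ / C) / k = ln(7.270 / 2.76) / 0.02210
  = ln(2.634) / 0.02210 = 0.9685 / 0.02210 = 43.82 h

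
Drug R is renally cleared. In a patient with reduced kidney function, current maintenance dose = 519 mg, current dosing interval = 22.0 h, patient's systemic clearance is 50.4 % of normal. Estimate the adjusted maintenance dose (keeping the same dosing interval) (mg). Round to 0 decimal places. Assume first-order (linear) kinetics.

262 mg

To keep the same average steady-state level, dosing rate must scale with clearance.
CL ratio = 50.4 / 100 = 0.5040
New dose (same interval) = 519 × 0.5040 = 261.6 mg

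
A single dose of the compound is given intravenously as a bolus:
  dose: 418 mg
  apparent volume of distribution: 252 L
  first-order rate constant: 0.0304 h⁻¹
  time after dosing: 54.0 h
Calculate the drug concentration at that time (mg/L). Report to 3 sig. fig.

C₀ = Dose / Vd = 418.0 / 252 = 1.659 mg/L
C = C₀ · e^(−k·t) = 1.659 × e^(−0.03040 × 54.0)
  = 1.659 × 0.1937 = 0.3213 mg/L

0.321 mg/L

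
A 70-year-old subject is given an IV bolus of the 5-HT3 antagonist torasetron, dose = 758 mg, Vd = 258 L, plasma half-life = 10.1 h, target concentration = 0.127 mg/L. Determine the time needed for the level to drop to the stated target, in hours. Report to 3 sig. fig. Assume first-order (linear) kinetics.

C₀ = Dose / Vd = 758.0 / 258 = 2.938 mg/L
k = ln2 / t½ = 0.693147 / 10.1 = 0.06863 h⁻¹
t = ln(C₀ / C) / k = ln(2.938 / 0.127) / 0.06863
  = ln(23.13) / 0.06863 = 3.141 / 0.06863 = 45.77 h

45.8 h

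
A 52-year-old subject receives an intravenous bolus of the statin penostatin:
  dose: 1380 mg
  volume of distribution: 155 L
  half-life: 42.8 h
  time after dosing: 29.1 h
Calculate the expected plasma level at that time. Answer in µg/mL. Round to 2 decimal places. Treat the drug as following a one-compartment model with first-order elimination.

C₀ = Dose / Vd = 1380 / 155 = 8.903 mg/L
k = ln2 / t½ = 0.693147 / 42.8 = 0.01620 h⁻¹
C = C₀ · e^(−k·t) = 8.903 × e^(−0.01620 × 29.1)
  = 8.903 × 0.6241 = 5.556 mg/L
(5.556 mg/L = 5.556 µg/mL)

5.56 µg/mL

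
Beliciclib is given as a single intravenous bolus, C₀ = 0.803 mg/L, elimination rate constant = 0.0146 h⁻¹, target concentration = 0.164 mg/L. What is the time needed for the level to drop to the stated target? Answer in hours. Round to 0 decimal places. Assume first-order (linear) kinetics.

109 h

t = ln(C₀ / C) / k = ln(0.8030 / 0.164) / 0.01460
  = ln(4.896) / 0.01460 = 1.588 / 0.01460 = 108.8 h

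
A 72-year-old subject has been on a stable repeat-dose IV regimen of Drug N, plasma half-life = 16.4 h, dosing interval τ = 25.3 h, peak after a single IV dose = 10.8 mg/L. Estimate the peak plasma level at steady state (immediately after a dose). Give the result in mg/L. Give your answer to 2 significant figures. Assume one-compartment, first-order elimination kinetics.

16 mg/L

k = ln2 / t½ = 0.693147 / 16.4 = 0.04227 h⁻¹
e^(−kτ) = e^(−0.04227 × 25.3) = 0.3432
Accumulation ratio R = 1 / (1 − e^(−kτ)) = 1 / (1 − 0.3432) = 1.523
Steady-state peak = C₀ × R = 10.8 × 1.523 = 16.45 mg/L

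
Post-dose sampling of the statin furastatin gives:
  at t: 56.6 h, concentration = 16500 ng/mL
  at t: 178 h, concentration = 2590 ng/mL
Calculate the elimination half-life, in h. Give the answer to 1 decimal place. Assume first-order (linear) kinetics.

45.4 h

k = ln(C₁/C₂) / (t₂ − t₁) = ln(16500/2590) / (178 − 56.6)
  = 1.852 / 121.4 = 0.01526 h⁻¹
t½ = ln2 / k = 0.693147 / 0.01526 = 45.42 h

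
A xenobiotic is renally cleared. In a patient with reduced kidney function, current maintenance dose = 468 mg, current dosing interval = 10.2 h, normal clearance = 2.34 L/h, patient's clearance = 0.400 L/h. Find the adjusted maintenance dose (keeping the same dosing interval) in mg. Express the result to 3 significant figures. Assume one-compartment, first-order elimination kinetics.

To keep the same average steady-state level, dosing rate must scale with clearance.
CL ratio = 0.400 / 2.34 = 0.1709
New dose (same interval) = 468 × 0.1709 = 79.98 mg

80.0 mg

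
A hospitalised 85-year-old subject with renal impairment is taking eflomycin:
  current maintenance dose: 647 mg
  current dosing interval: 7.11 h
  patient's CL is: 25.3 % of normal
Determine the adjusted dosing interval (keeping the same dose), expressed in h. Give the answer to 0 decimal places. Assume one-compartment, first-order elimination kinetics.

To keep the same average steady-state level, dosing rate must scale with clearance.
CL ratio = 25.3 / 100 = 0.2530
New interval (same dose) = 7.11 / 0.2530 = 28.10 h

28 h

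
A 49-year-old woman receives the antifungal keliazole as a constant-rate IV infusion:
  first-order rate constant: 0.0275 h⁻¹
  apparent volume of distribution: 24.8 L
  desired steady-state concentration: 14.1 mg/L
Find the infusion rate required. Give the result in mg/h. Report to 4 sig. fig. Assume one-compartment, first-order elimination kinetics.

CL = k × Vd = 0.02750 × 24.8 = 0.6820 L/h
At steady state, infusion rate R₀ = Css × CL = 14.1 × 0.6820 = 9.616 mg/h

9.616 mg/h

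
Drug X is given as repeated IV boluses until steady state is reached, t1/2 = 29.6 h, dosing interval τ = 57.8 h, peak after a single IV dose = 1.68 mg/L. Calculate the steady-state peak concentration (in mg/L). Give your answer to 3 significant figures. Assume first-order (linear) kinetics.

2.27 mg/L

k = ln2 / t½ = 0.693147 / 29.6 = 0.02342 h⁻¹
e^(−kτ) = e^(−0.02342 × 57.8) = 0.2583
Accumulation ratio R = 1 / (1 − e^(−kτ)) = 1 / (1 − 0.2583) = 1.348
Steady-state peak = C₀ × R = 1.68 × 1.348 = 2.265 mg/L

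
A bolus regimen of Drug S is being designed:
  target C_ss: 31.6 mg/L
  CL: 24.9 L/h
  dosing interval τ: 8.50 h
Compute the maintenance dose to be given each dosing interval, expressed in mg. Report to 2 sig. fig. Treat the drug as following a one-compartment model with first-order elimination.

At steady state, Dose/τ = Css × CL.
Dose = Css × CL × τ = 31.6 × 24.90 × 8.50 = 6688 mg

6700 mg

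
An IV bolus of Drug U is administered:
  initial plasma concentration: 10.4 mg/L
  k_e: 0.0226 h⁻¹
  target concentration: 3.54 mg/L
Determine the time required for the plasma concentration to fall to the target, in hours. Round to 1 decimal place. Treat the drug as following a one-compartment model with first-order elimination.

47.7 h

t = ln(C₀ / C) / k = ln(10.40 / 3.54) / 0.02260
  = ln(2.938) / 0.02260 = 1.078 / 0.02260 = 47.70 h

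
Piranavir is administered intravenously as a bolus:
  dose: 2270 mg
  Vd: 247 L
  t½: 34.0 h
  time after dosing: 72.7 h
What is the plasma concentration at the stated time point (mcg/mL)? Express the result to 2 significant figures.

C₀ = Dose / Vd = 2270 / 247 = 9.190 mg/L
k = ln2 / t½ = 0.693147 / 34.0 = 0.02039 h⁻¹
C = C₀ · e^(−k·t) = 9.190 × e^(−0.02039 × 72.7)
  = 9.190 × 0.2271 = 2.087 mg/L
(2.087 mg/L = 2.087 mcg/mL)

2.1 mcg/mL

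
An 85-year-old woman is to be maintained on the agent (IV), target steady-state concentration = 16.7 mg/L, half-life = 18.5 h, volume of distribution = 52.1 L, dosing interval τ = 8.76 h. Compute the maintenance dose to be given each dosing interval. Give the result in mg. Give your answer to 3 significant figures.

286 mg

k = ln2 / t½ = 0.693147 / 18.5 = 0.03747 h⁻¹
CL = k × Vd = 0.03747 × 52.1 = 1.952 L/h
At steady state, Dose/τ = Css × CL.
Dose = Css × CL × τ = 16.7 × 1.952 × 8.76 = 285.6 mg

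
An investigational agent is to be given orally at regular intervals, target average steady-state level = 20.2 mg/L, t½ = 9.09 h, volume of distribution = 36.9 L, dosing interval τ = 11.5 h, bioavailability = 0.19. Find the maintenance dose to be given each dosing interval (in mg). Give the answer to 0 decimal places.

3440 mg

k = ln2 / t½ = 0.693147 / 9.09 = 0.07625 h⁻¹
CL = k × Vd = 0.07625 × 36.9 = 2.814 L/h
At steady state, F × (Dose/τ) = Css × CL.
Dose = Css × CL × τ / F = 20.2 × 2.814 × 11.5 / 0.19 = 3440 mg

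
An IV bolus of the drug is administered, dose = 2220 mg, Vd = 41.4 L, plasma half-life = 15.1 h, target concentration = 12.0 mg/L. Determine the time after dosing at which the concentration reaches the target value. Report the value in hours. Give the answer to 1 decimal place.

C₀ = Dose / Vd = 2220 / 41.4 = 53.62 mg/L
k = ln2 / t½ = 0.693147 / 15.1 = 0.04590 h⁻¹
t = ln(C₀ / C) / k = ln(53.62 / 12.0) / 0.04590
  = ln(4.468) / 0.04590 = 1.497 / 0.04590 = 32.61 h

32.6 h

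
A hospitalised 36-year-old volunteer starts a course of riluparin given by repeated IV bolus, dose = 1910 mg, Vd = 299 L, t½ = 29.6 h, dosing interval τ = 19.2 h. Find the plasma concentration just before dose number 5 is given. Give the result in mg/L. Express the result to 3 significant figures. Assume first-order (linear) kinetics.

C₀ per dose = Dose / Vd = 1910 / 299 = 6.388 mg/L
k = ln2 / t½ = 0.693147 / 29.6 = 0.02342 h⁻¹
Fraction remaining after one interval: r = e^(−kτ) = e^(−0.02342 × 19.2) = 0.6378
Before dose 5, 4 doses have been given (aged 1τ, 2τ, 3τ, 4τ).
C_trough = C₀ × (r + r² + … + r^4) = C₀ × r(1−r^4)/(1−r)
        = 6.388 × 0.6378 × (1 − 0.1655) / (1 − 0.6378) = 9.387 mg/L

9.39 mg/L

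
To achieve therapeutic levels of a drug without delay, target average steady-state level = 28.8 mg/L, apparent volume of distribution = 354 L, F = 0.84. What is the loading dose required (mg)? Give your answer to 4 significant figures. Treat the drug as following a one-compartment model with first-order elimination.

LD = Css × Vd / F = 28.8 × 354 / 0.84 = 12140 mg

12140 mg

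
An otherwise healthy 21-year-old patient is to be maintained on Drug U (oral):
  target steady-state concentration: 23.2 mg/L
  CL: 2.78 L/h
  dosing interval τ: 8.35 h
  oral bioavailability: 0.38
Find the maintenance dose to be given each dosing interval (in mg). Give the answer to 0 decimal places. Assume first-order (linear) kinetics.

1417 mg

At steady state, F × (Dose/τ) = Css × CL.
Dose = Css × CL × τ / F = 23.2 × 2.780 × 8.35 / 0.38 = 1417 mg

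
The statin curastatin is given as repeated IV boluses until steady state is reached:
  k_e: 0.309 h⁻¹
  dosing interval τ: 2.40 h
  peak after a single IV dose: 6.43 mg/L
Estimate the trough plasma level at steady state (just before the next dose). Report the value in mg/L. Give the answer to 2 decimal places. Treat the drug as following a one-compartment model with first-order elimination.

5.85 mg/L

e^(−kτ) = e^(−0.3090 × 2.40) = 0.4764
Accumulation ratio R = 1 / (1 − e^(−kτ)) = 1 / (1 − 0.4764) = 1.910
Steady-state trough = C₀ × R × e^(−kτ) = 6.43 × 1.910 × 0.4764 = 5.851 mg/L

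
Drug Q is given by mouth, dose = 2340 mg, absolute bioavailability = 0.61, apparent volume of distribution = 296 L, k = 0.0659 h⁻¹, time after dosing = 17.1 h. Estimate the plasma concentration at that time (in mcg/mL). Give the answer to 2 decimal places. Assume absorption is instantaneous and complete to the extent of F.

1.56 mcg/mL

Amount reaching circulation = F × Dose = 0.61 × 2340 = 1427 mg
C₀ = F·Dose / Vd = 1427 / 296 = 4.821 mg/L
C = C₀ · e^(−k·t) = 4.821 × e^(−0.06590 × 17.1)
  = 4.821 × 0.3240 = 1.562 mg/L
(1.562 mg/L = 1.562 mcg/mL)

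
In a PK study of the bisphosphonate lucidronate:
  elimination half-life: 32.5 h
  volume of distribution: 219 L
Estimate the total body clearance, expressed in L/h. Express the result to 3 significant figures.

k = ln2 / t½ = 0.693147 / 32.5 = 0.02133 h⁻¹
CL = k × Vd = 0.02133 × 219 = 4.671 L/h

4.67 L/h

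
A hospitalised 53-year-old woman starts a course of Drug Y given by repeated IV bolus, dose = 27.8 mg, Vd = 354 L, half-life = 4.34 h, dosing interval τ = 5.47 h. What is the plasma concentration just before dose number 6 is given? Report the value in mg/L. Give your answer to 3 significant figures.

0.0556 mg/L

C₀ per dose = Dose / Vd = 27.8 / 354 = 0.07853 mg/L
k = ln2 / t½ = 0.693147 / 4.34 = 0.1597 h⁻¹
Fraction remaining after one interval: r = e^(−kτ) = e^(−0.1597 × 5.47) = 0.4175
Before dose 6, 5 doses have been given (aged 1τ, 2τ, 3τ, 4τ, 5τ).
C_trough = C₀ × (r + r² + … + r^5) = C₀ × r(1−r^5)/(1−r)
        = 0.07853 × 0.4175 × (1 − 0.01268) / (1 − 0.4175) = 0.05557 mg/L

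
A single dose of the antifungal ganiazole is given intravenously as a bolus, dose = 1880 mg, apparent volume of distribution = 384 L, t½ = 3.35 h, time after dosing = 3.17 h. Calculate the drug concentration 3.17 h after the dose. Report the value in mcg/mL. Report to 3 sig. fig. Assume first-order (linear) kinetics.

2.54 mcg/mL

C₀ = Dose / Vd = 1880 / 384 = 4.896 mg/L
k = ln2 / t½ = 0.693147 / 3.35 = 0.2069 h⁻¹
C = C₀ · e^(−k·t) = 4.896 × e^(−0.2069 × 3.17)
  = 4.896 × 0.5190 = 2.541 mg/L
(2.541 mg/L = 2.541 mcg/mL)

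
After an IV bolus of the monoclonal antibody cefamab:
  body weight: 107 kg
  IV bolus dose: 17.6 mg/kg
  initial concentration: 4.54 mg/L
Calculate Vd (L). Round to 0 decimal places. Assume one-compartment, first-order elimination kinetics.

Dose = 17.6 × 107 = 1883 mg
Vd = Dose / C₀ = 1883 / 4.54 = 414.8 L

415 L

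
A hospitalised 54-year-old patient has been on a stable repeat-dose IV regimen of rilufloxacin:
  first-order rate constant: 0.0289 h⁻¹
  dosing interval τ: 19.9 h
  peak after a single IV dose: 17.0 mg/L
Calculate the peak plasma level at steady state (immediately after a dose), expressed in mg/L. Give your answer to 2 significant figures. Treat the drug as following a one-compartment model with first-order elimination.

39 mg/L

e^(−kτ) = e^(−0.02890 × 19.9) = 0.5626
Accumulation ratio R = 1 / (1 − e^(−kτ)) = 1 / (1 − 0.5626) = 2.286
Steady-state peak = C₀ × R = 17.0 × 2.286 = 38.86 mg/L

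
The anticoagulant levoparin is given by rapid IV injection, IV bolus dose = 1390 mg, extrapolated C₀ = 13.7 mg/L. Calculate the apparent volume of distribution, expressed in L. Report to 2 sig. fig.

100 L

Vd = Dose / C₀ = 1390 / 13.7 = 101.5 L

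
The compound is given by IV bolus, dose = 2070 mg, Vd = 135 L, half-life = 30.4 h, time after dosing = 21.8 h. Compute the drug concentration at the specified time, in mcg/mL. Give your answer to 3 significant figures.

C₀ = Dose / Vd = 2070 / 135 = 15.33 mg/L
k = ln2 / t½ = 0.693147 / 30.4 = 0.02280 h⁻¹
C = C₀ · e^(−k·t) = 15.33 × e^(−0.02280 × 21.8)
  = 15.33 × 0.6083 = 9.325 mg/L
(9.325 mg/L = 9.325 mcg/mL)

9.33 mcg/mL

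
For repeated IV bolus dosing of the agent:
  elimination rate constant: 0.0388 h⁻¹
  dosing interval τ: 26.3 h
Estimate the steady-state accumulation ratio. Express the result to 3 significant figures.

e^(−kτ) = e^(−0.03880 × 26.3) = 0.3604
Accumulation ratio R = 1 / (1 − e^(−kτ)) = 1 / (1 − 0.3604) = 1.563

1.56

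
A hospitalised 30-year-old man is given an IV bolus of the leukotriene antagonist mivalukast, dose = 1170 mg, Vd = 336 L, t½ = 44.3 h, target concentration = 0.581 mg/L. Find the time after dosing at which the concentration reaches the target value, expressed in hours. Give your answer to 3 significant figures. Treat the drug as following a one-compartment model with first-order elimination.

114 h

C₀ = Dose / Vd = 1170 / 336 = 3.482 mg/L
k = ln2 / t½ = 0.693147 / 44.3 = 0.01565 h⁻¹
t = ln(C₀ / C) / k = ln(3.482 / 0.581) / 0.01565
  = ln(5.993) / 0.01565 = 1.791 / 0.01565 = 114.4 h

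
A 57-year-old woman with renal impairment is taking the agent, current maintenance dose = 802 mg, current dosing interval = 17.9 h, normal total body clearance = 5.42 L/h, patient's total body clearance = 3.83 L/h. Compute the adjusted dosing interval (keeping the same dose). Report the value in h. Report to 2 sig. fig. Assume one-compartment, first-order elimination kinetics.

To keep the same average steady-state level, dosing rate must scale with clearance.
CL ratio = 3.83 / 5.42 = 0.7066
New interval (same dose) = 17.9 / 0.7066 = 25.33 h

25 h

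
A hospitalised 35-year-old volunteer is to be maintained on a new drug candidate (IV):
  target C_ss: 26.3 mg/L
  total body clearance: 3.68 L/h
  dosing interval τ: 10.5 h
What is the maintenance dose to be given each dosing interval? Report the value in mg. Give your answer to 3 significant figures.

1020 mg

At steady state, Dose/τ = Css × CL.
Dose = Css × CL × τ = 26.3 × 3.680 × 10.5 = 1016 mg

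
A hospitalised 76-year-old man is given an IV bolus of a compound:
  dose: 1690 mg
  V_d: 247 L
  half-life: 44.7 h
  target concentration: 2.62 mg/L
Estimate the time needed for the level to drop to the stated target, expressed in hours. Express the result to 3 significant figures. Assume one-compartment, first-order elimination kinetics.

C₀ = Dose / Vd = 1690 / 247 = 6.842 mg/L
k = ln2 / t½ = 0.693147 / 44.7 = 0.01551 h⁻¹
t = ln(C₀ / C) / k = ln(6.842 / 2.62) / 0.01551
  = ln(2.611) / 0.01551 = 0.9597 / 0.01551 = 61.88 h

61.9 h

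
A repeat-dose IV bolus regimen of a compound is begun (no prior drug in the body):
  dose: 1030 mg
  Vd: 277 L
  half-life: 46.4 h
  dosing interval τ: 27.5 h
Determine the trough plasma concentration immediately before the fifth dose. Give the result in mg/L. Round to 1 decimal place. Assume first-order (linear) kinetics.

5.9 mg/L

C₀ per dose = Dose / Vd = 1030 / 277 = 3.718 mg/L
k = ln2 / t½ = 0.693147 / 46.4 = 0.01494 h⁻¹
Fraction remaining after one interval: r = e^(−kτ) = e^(−0.01494 × 27.5) = 0.6631
Before dose 5, 4 doses have been given (aged 1τ, 2τ, 3τ, 4τ).
C_trough = C₀ × (r + r² + … + r^4) = C₀ × r(1−r^4)/(1−r)
        = 3.718 × 0.6631 × (1 − 0.1933) / (1 − 0.6631) = 5.903 mg/L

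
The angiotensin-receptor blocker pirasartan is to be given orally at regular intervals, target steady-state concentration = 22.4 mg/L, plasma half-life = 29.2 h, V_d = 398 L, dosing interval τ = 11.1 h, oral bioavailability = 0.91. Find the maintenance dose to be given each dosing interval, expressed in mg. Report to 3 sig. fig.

k = ln2 / t½ = 0.693147 / 29.2 = 0.02374 h⁻¹
CL = k × Vd = 0.02374 × 398 = 9.449 L/h
At steady state, F × (Dose/τ) = Css × CL.
Dose = Css × CL × τ / F = 22.4 × 9.449 × 11.1 / 0.91 = 2582 mg

2580 mg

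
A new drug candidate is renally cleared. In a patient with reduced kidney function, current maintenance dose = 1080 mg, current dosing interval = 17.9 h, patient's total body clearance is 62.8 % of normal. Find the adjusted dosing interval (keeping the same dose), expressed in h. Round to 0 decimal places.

29 h

To keep the same average steady-state level, dosing rate must scale with clearance.
CL ratio = 62.8 / 100 = 0.6280
New interval (same dose) = 17.9 / 0.6280 = 28.50 h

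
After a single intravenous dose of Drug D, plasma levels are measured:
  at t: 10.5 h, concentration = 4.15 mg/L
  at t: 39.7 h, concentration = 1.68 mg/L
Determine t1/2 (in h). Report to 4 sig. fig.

k = ln(C₁/C₂) / (t₂ − t₁) = ln(4.15/1.68) / (39.7 − 10.5)
  = 0.9043 / 29.20 = 0.03097 h⁻¹
t½ = ln2 / k = 0.693147 / 0.03097 = 22.38 h

22.38 h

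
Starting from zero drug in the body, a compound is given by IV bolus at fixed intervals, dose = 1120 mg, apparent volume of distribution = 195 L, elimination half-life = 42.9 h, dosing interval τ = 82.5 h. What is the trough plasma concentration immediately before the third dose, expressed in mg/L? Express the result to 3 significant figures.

1.91 mg/L

C₀ per dose = Dose / Vd = 1120 / 195 = 5.744 mg/L
k = ln2 / t½ = 0.693147 / 42.9 = 0.01616 h⁻¹
Fraction remaining after one interval: r = e^(−kτ) = e^(−0.01616 × 82.5) = 0.2636
Before dose 3, 2 doses have been given (aged 1τ, 2τ).
C_trough = C₀ × (r + r²) = 5.744 × (0.2636 + 0.06948) = 1.913 mg/L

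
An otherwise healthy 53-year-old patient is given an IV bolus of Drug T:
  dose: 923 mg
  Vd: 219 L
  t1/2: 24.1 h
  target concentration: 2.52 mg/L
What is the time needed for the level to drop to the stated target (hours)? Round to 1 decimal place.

17.9 h

C₀ = Dose / Vd = 923.0 / 219 = 4.215 mg/L
k = ln2 / t½ = 0.693147 / 24.1 = 0.02876 h⁻¹
t = ln(C₀ / C) / k = ln(4.215 / 2.52) / 0.02876
  = ln(1.673) / 0.02876 = 0.5146 / 0.02876 = 17.89 h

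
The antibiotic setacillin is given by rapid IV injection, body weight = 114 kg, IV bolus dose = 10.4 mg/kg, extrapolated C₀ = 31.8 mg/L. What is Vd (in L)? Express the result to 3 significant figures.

37.3 L

Dose = 10.4 × 114 = 1186 mg
Vd = Dose / C₀ = 1186 / 31.8 = 37.30 L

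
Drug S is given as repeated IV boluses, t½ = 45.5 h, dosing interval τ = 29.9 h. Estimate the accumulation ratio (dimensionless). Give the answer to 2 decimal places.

k = ln2 / t½ = 0.693147 / 45.5 = 0.01523 h⁻¹
e^(−kτ) = e^(−0.01523 × 29.9) = 0.6342
Accumulation ratio R = 1 / (1 − e^(−kτ)) = 1 / (1 − 0.6342) = 2.734

2.73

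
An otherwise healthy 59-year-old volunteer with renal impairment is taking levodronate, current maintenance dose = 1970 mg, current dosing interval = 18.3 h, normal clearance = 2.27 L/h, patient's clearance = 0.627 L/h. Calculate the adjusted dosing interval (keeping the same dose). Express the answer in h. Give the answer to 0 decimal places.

66 h

To keep the same average steady-state level, dosing rate must scale with clearance.
CL ratio = 0.627 / 2.27 = 0.2762
New interval (same dose) = 18.3 / 0.2762 = 66.26 h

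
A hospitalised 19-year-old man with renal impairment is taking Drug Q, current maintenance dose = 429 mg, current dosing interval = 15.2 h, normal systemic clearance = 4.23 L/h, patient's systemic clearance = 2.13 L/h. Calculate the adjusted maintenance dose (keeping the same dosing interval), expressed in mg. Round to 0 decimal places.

To keep the same average steady-state level, dosing rate must scale with clearance.
CL ratio = 2.13 / 4.23 = 0.5035
New dose (same interval) = 429 × 0.5035 = 216.0 mg

216 mg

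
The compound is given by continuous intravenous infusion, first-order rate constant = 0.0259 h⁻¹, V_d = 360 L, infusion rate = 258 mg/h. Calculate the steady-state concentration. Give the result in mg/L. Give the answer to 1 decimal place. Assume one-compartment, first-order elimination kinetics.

27.7 mg/L

CL = k × Vd = 0.02590 × 360 = 9.324 L/h
At steady state Css = R₀ / CL = 258 / 9.324 = 27.67 mg/L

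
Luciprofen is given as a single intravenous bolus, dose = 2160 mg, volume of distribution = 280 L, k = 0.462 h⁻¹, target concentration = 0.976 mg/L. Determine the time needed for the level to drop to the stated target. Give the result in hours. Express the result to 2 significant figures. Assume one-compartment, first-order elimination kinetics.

4.5 h

C₀ = Dose / Vd = 2160 / 280 = 7.714 mg/L
t = ln(C₀ / C) / k = ln(7.714 / 0.976) / 0.4620
  = ln(7.904) / 0.4620 = 2.067 / 0.4620 = 4.474 h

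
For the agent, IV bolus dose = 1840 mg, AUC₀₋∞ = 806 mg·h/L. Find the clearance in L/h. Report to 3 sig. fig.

CL = Dose / AUC = 1840 / 806 = 2.283 L/h

2.28 L/h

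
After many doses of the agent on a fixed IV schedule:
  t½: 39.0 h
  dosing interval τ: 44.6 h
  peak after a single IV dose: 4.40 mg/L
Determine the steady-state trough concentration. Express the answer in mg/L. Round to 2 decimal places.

k = ln2 / t½ = 0.693147 / 39.0 = 0.01777 h⁻¹
e^(−kτ) = e^(−0.01777 × 44.6) = 0.4527
Accumulation ratio R = 1 / (1 − e^(−kτ)) = 1 / (1 − 0.4527) = 1.827
Steady-state trough = C₀ × R × e^(−kτ) = 4.40 × 1.827 × 0.4527 = 3.639 mg/L

3.64 mg/L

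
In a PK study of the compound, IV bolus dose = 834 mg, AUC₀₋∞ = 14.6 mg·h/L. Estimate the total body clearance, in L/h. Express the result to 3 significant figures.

CL = Dose / AUC = 834 / 14.6 = 57.12 L/h

57.1 L/h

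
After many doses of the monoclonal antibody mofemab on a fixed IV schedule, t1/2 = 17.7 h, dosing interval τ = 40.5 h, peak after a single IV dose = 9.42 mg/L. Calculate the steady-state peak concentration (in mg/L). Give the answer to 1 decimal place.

11.8 mg/L

k = ln2 / t½ = 0.693147 / 17.7 = 0.03916 h⁻¹
e^(−kτ) = e^(−0.03916 × 40.5) = 0.2047
Accumulation ratio R = 1 / (1 − e^(−kτ)) = 1 / (1 − 0.2047) = 1.257
Steady-state peak = C₀ × R = 9.42 × 1.257 = 11.84 mg/L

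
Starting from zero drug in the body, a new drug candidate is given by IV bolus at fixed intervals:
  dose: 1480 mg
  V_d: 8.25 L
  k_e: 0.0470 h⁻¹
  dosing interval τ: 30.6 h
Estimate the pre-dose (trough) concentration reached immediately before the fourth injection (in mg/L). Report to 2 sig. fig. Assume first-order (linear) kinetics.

55 mg/L

C₀ per dose = Dose / Vd = 1480 / 8.25 = 179.4 mg/L
Fraction remaining after one interval: r = e^(−kτ) = e^(−0.04700 × 30.6) = 0.2374
Before dose 4, 3 doses have been given (aged 1τ, 2τ, 3τ).
C_trough = C₀ × (r + r² + … + r^3) = C₀ × r(1−r^3)/(1−r)
        = 179.4 × 0.2374 × (1 − 0.01338) / (1 − 0.2374) = 55.10 mg/L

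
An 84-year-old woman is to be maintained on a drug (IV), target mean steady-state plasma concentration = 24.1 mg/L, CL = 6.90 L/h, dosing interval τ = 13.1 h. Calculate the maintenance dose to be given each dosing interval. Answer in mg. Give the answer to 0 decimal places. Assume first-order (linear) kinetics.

2178 mg

At steady state, Dose/τ = Css × CL.
Dose = Css × CL × τ = 24.1 × 6.900 × 13.1 = 2178 mg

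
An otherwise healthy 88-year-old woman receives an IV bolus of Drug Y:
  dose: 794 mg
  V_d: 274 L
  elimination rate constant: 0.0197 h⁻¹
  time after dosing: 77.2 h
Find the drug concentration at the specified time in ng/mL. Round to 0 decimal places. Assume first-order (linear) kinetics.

633 ng/mL

C₀ = Dose / Vd = 794.0 / 274 = 2.898 mg/L
C = C₀ · e^(−k·t) = 2.898 × e^(−0.01970 × 77.2)
  = 2.898 × 0.2185 = 0.6332 mg/L
Convert: 0.6332 mg/L × 1000 = 633.2 ng/mL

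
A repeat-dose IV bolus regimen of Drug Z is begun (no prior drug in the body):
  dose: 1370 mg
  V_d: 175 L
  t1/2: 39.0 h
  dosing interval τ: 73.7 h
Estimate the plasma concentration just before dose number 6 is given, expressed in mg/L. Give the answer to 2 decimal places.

2.89 mg/L

C₀ per dose = Dose / Vd = 1370 / 175 = 7.829 mg/L
k = ln2 / t½ = 0.693147 / 39.0 = 0.01777 h⁻¹
Fraction remaining after one interval: r = e^(−kτ) = e^(−0.01777 × 73.7) = 0.2699
Before dose 6, 5 doses have been given (aged 1τ, 2τ, 3τ, 4τ, 5τ).
C_trough = C₀ × (r + r² + … + r^5) = C₀ × r(1−r^5)/(1−r)
        = 7.829 × 0.2699 × (1 − 0.001432) / (1 − 0.2699) = 2.890 mg/L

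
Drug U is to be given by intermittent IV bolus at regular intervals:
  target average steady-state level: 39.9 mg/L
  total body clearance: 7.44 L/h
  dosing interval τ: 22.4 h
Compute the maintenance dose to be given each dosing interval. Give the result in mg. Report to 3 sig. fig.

At steady state, Dose/τ = Css × CL.
Dose = Css × CL × τ = 39.9 × 7.440 × 22.4 = 6650 mg

6650 mg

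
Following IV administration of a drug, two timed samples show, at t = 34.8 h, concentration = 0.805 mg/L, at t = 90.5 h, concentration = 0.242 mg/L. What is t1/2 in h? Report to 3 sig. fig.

k = ln(C₁/C₂) / (t₂ − t₁) = ln(0.805/0.242) / (90.5 − 34.8)
  = 1.202 / 55.70 = 0.02158 h⁻¹
t½ = ln2 / k = 0.693147 / 0.02158 = 32.12 h

32.1 h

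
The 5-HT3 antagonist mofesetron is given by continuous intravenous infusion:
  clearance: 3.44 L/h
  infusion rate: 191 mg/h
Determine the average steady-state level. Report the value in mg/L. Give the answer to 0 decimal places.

56 mg/L

At steady state Css = R₀ / CL = 191 / 3.440 = 55.52 mg/L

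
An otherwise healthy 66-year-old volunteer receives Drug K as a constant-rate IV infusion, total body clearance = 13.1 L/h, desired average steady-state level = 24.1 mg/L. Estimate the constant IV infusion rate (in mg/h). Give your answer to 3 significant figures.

316 mg/h

At steady state, infusion rate R₀ = Css × CL = 24.1 × 13.10 = 315.7 mg/h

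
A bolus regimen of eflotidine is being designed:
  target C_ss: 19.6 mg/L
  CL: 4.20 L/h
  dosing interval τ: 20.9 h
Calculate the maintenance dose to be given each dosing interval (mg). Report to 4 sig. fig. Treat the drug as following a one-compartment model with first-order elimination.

1720 mg

At steady state, Dose/τ = Css × CL.
Dose = Css × CL × τ = 19.6 × 4.200 × 20.9 = 1720 mg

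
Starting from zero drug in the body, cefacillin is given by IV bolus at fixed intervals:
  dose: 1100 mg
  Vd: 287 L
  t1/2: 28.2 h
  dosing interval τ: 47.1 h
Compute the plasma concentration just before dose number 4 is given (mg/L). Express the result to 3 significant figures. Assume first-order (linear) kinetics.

C₀ per dose = Dose / Vd = 1100 / 287 = 3.833 mg/L
k = ln2 / t½ = 0.693147 / 28.2 = 0.02458 h⁻¹
Fraction remaining after one interval: r = e^(−kτ) = e^(−0.02458 × 47.1) = 0.3142
Before dose 4, 3 doses have been given (aged 1τ, 2τ, 3τ).
C_trough = C₀ × (r + r² + … + r^3) = C₀ × r(1−r^3)/(1−r)
        = 3.833 × 0.3142 × (1 − 0.03102) / (1 − 0.3142) = 1.702 mg/L

1.70 mg/L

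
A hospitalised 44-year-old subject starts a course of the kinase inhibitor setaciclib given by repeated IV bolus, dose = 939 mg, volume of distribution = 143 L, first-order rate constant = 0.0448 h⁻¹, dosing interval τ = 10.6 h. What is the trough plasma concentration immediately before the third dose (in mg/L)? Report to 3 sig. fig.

C₀ per dose = Dose / Vd = 939 / 143 = 6.566 mg/L
Fraction remaining after one interval: r = e^(−kτ) = e^(−0.04480 × 10.6) = 0.6220
Before dose 3, 2 doses have been given (aged 1τ, 2τ).
C_trough = C₀ × (r + r²) = 6.566 × (0.6220 + 0.3869) = 6.624 mg/L

6.62 mg/L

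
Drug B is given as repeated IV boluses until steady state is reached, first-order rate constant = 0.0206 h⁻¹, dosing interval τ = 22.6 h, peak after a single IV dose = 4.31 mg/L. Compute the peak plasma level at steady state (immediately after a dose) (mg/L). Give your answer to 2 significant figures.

e^(−kτ) = e^(−0.02060 × 22.6) = 0.6278
Accumulation ratio R = 1 / (1 − e^(−kτ)) = 1 / (1 − 0.6278) = 2.687
Steady-state peak = C₀ × R = 4.31 × 2.687 = 11.58 mg/L

12 mg/L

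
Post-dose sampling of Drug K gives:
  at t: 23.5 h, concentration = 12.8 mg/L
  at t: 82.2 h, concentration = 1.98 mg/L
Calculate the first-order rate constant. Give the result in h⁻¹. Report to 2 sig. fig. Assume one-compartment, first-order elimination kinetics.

0.032 h⁻¹

k = ln(C₁/C₂) / (t₂ − t₁) = ln(12.8/1.98) / (82.2 − 23.5)
  = 1.866 / 58.70 = 0.03179 h⁻¹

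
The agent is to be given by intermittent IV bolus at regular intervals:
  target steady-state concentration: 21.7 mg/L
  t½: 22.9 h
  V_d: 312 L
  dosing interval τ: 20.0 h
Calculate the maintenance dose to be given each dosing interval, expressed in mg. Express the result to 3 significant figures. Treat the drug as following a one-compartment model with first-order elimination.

4100 mg

k = ln2 / t½ = 0.693147 / 22.9 = 0.03027 h⁻¹
CL = k × Vd = 0.03027 × 312 = 9.444 L/h
At steady state, Dose/τ = Css × CL.
Dose = Css × CL × τ = 21.7 × 9.444 × 20.0 = 4099 mg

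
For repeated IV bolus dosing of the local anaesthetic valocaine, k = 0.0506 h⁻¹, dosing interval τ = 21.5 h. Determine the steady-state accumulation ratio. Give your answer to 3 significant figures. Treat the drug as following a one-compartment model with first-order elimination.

1.51

e^(−kτ) = e^(−0.05060 × 21.5) = 0.3369
Accumulation ratio R = 1 / (1 − e^(−kτ)) = 1 / (1 − 0.3369) = 1.508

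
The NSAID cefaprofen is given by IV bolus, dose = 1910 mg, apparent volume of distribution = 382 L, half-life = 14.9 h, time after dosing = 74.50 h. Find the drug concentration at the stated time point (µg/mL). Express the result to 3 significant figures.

0.156 µg/mL

C₀ = Dose / Vd = 1910 / 382 = 5.000 mg/L
k = ln2 / t½ = 0.693147 / 14.9 = 0.04652 h⁻¹
t / t½ = 74.50 / 14.9 = 5 half-lives
C = C₀ × (1/2)^5 = 5.000 × 0.03125 = 0.1563 mg/L
(0.1563 mg/L = 0.1563 µg/mL)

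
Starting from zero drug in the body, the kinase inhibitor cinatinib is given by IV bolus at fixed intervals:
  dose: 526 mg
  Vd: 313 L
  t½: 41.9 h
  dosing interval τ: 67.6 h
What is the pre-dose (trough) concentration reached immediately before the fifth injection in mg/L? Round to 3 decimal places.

C₀ per dose = Dose / Vd = 526 / 313 = 1.681 mg/L
k = ln2 / t½ = 0.693147 / 41.9 = 0.01654 h⁻¹
Fraction remaining after one interval: r = e^(−kτ) = e^(−0.01654 × 67.6) = 0.3269
Before dose 5, 4 doses have been given (aged 1τ, 2τ, 3τ, 4τ).
C_trough = C₀ × (r + r² + … + r^4) = C₀ × r(1−r^4)/(1−r)
        = 1.681 × 0.3269 × (1 − 0.01142) / (1 − 0.3269) = 0.8071 mg/L

0.807 mg/L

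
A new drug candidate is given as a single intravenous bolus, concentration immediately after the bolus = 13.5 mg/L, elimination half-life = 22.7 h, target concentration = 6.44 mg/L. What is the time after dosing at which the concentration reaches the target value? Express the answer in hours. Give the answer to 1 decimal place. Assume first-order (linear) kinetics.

24.2 h

k = ln2 / t½ = 0.693147 / 22.7 = 0.03054 h⁻¹
t = ln(C₀ / C) / k = ln(13.50 / 6.44) / 0.03054
  = ln(2.096) / 0.03054 = 0.7400 / 0.03054 = 24.23 h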